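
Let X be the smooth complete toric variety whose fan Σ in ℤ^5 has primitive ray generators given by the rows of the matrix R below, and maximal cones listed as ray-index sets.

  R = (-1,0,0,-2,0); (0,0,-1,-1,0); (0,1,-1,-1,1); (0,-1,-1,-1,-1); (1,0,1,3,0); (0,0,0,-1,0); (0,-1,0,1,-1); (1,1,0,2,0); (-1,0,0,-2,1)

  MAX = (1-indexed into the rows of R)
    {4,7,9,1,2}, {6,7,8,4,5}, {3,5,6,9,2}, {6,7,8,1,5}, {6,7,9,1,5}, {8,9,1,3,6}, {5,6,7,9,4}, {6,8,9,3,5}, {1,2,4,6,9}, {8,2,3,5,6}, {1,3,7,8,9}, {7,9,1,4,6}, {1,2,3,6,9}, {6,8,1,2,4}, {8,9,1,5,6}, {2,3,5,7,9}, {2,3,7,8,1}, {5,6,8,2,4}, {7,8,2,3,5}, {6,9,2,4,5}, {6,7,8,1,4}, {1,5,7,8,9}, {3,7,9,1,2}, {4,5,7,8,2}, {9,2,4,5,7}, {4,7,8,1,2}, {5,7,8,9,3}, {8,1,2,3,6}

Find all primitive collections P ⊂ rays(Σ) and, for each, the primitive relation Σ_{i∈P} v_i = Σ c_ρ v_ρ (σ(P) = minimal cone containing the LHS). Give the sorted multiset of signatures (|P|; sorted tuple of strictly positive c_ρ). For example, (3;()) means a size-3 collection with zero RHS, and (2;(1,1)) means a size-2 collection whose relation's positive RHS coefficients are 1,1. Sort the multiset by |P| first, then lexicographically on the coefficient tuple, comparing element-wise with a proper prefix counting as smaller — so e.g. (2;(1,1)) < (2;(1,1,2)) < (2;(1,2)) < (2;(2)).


Σ has 9 primitive collections:

  P={3,4}:  v_{3} + v_{4} = 2·v_{2} — sig = (2;(2))
  P={1,2,5}:  v_{1} + v_{2} + v_{5} = 0 — sig = (3;())
  P={2,6,7}:  v_{2} + v_{6} + v_{7} = v_{4} — sig = (3;(1))
  P={2,8,9}:  v_{2} + v_{8} + v_{9} = v_{3} — sig = (3;(1))
  P={3,6,7}:  v_{3} + v_{6} + v_{7} = v_{2} — sig = (3;(1))
  P={4,8,9}:  v_{4} + v_{8} + v_{9} = v_{2} — sig = (3;(1))
  P={1,3,5}:  v_{1} + v_{3} + v_{5} = v_{8} + v_{9} — sig = (3;(1,1))
  P={1,4,5}:  v_{1} + v_{4} + v_{5} = v_{6} + v_{7} — sig = (3;(1,1))
  P={6,7,8,9}:  v_{6} + v_{7} + v_{8} + v_{9} = 0 — sig = (4;())

Signatures (|P|; sorted positive RHS coefficients), sorted:
    (2;(2))
    (3;())
    (3;(1))
    (3;(1))
    (3;(1))
    (3;(1))
    (3;(1,1))
    (3;(1,1))
    (4;())


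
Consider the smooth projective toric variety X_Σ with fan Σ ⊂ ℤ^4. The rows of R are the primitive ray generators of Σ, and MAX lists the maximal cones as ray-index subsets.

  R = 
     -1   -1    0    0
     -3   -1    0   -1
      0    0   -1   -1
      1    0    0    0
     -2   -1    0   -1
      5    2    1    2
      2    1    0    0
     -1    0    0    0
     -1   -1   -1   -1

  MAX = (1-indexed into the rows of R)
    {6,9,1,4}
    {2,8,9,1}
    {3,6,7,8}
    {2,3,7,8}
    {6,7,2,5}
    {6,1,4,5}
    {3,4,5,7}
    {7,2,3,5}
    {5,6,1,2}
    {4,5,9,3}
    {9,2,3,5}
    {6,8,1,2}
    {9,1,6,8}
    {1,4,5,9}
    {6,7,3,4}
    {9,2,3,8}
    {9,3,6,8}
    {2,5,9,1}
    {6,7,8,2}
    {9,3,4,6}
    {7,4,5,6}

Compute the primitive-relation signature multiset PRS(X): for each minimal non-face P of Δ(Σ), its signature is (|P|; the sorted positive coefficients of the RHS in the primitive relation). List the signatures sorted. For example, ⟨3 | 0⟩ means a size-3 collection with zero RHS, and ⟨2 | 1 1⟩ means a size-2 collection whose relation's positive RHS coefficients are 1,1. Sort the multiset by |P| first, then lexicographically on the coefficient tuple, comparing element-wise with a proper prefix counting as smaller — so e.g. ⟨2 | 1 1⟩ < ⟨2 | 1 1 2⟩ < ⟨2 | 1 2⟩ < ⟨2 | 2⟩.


10 minimal non-faces of Δ(Σ) (on 9 rays):

  • {4,8}:  v_{4} + v_{8} = 0  so sig = ⟨2 | 0⟩
  • {1,3}:  v_{1} + v_{3} = v_{9}  so sig = ⟨2 | 1⟩
  • {1,7}:  v_{1} + v_{7} = v_{4}  so sig = ⟨2 | 1⟩
  • {2,4}:  v_{2} + v_{4} = v_{5}  so sig = ⟨2 | 1⟩
  • {5,8}:  v_{5} + v_{8} = v_{2}  so sig = ⟨2 | 1⟩
  • {7,9}:  v_{7} + v_{9} = v_{3} + v_{4}  so sig = ⟨2 | 1 1⟩
  • {2,3,6}:  v_{2} + v_{3} + v_{6} = v_{7}  so sig = ⟨3 | 1⟩
  • {2,6,9}:  v_{2} + v_{6} + v_{9} = v_{4}  so sig = ⟨3 | 1⟩
  • {3,5,6}:  v_{3} + v_{5} + v_{6} = v_{4} + v_{7}  so sig = ⟨3 | 1 1⟩
  • {5,6,9}:  v_{5} + v_{6} + v_{9} = 2·v_{4}  so sig = ⟨3 | 2⟩

Hence PRS(X_Σ) =
    |P|=2: 6 collections, coeffs (), (1), (1), (1), (1), (1,1)
    |P|=3: 4 collections, coeffs (1), (1), (1,1), (2)


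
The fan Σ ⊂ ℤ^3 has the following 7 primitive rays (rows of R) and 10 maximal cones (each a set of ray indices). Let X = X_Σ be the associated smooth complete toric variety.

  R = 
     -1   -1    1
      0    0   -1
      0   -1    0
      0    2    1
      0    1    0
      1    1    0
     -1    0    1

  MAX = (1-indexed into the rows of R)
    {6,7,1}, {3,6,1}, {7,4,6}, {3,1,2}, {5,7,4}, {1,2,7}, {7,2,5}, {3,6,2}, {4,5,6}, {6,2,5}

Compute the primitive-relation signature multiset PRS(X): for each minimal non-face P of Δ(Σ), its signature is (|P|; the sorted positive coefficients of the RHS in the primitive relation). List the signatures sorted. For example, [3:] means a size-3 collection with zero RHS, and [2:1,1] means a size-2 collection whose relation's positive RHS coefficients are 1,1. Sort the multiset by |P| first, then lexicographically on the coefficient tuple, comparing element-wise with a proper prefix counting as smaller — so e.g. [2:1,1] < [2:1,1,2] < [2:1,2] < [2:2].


|primitive collections| = 9. Relations:

  • {3,5}:  v_{3} + v_{5} = 0  so sig = [2:]
  • {1,5}:  v_{1} + v_{5} = v_{7}  so sig = [2:1]
  • {3,7}:  v_{3} + v_{7} = v_{1}  so sig = [2:1]
  • {3,4}:  v_{3} + v_{4} = v_{6} + v_{7}  so sig = [2:1,1]
  • {1,4}:  v_{1} + v_{4} = v_{6} + 2·v_{7}  so sig = [2:1,2]
  • {2,4}:  v_{2} + v_{4} = 2·v_{5}  so sig = [2:2]
  • {1,2,6}:  v_{1} + v_{2} + v_{6} = 0  so sig = [3:]
  • {2,6,7}:  v_{2} + v_{6} + v_{7} = v_{5}  so sig = [3:1]
  • {5,6,7}:  v_{5} + v_{6} + v_{7} = v_{4}  so sig = [3:1]

Signatures (|P|; sorted positive RHS coefficients), sorted:
    [2:]
    [2:1]
    [2:1]
    [2:1,1]
    [2:1,2]
    [2:2]
    [3:]
    [3:1]
    [3:1]


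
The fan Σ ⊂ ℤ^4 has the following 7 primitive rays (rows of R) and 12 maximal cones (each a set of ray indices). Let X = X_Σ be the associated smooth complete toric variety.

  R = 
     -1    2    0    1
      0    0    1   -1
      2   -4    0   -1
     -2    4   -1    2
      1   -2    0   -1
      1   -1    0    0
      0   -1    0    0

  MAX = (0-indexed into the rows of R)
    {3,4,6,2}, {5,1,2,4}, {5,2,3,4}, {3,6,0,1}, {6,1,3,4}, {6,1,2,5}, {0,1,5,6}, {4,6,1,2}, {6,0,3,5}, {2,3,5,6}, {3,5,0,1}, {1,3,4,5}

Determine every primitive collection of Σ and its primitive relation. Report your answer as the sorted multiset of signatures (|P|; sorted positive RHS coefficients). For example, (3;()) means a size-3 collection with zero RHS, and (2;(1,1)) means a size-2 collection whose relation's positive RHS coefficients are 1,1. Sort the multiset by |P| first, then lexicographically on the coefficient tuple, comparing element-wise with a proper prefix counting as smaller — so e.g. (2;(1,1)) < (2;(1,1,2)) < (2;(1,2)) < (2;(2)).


Σ has 5 primitive collections:

  • {0,4}:  v_{0} + v_{4} = 0 ; sig = (2;())
  • {0,2}:  v_{0} + v_{2} = v_{5} + v_{6} ; sig = (2;(1,1))
  • {1,2,3}:  v_{1} + v_{2} + v_{3} = 0 ; sig = (3;())
  • {4,5,6}:  v_{4} + v_{5} + v_{6} = v_{2} ; sig = (3;(1))
  • {1,3,5,6}:  v_{1} + v_{3} + v_{5} + v_{6} = v_{0} ; sig = (4;(1))

so the primitive-relation signature multiset is
{ (2;()),  (2;(1,1)),  (3;()),  (3;(1)),  (4;(1)) }


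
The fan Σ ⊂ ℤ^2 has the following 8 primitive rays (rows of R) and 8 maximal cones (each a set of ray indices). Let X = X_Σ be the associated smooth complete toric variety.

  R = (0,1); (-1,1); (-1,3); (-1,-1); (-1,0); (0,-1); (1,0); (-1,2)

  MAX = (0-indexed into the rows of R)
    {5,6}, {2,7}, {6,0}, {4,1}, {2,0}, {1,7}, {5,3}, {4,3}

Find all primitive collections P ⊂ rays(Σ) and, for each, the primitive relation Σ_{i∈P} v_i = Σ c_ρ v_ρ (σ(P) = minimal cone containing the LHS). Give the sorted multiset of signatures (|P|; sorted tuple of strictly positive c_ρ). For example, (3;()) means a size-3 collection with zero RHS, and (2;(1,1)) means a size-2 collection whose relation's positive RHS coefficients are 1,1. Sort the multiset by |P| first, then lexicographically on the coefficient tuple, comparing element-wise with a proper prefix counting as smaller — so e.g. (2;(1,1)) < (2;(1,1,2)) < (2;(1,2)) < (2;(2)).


|primitive collections| = 20. Relations:

  P={0,5}:  v_{0} + v_{5} = 0 ; sig = (2;())
  P={4,6}:  v_{4} + v_{6} = 0 ; sig = (2;())
  P={0,1}:  v_{0} + v_{1} = v_{7} ; sig = (2;(1))
  P={0,3}:  v_{0} + v_{3} = v_{4} ; sig = (2;(1))
  P={0,4}:  v_{0} + v_{4} = v_{1} ; sig = (2;(1))
  P={0,7}:  v_{0} + v_{7} = v_{2} ; sig = (2;(1))
  P={1,5}:  v_{1} + v_{5} = v_{4} ; sig = (2;(1))
  P={1,6}:  v_{1} + v_{6} = v_{0} ; sig = (2;(1))
  P={2,5}:  v_{2} + v_{5} = v_{7} ; sig = (2;(1))
  P={3,6}:  v_{3} + v_{6} = v_{5} ; sig = (2;(1))
  P={4,5}:  v_{4} + v_{5} = v_{3} ; sig = (2;(1))
  P={5,7}:  v_{5} + v_{7} = v_{1} ; sig = (2;(1))
  P={2,4}:  v_{2} + v_{4} = v_{1} + v_{7} ; sig = (2;(1,1))
  P={3,7}:  v_{3} + v_{7} = v_{1} + v_{4} ; sig = (2;(1,1))
  P={1,2}:  v_{1} + v_{2} = 2·v_{7} ; sig = (2;(2))
  P={1,3}:  v_{1} + v_{3} = 2·v_{4} ; sig = (2;(2))
  P={2,3}:  v_{2} + v_{3} = 2·v_{1} ; sig = (2;(2))
  P={4,7}:  v_{4} + v_{7} = 2·v_{1} ; sig = (2;(2))
  P={6,7}:  v_{6} + v_{7} = 2·v_{0} ; sig = (2;(2))
  P={2,6}:  v_{2} + v_{6} = 3·v_{0} ; sig = (2;(3))

Hence PRS(X_Σ) =
    (2;())
    (2;())
    (2;(1))
    (2;(1))
    (2;(1))
    (2;(1))
    (2;(1))
    (2;(1))
    (2;(1))
    (2;(1))
    (2;(1))
    (2;(1))
    (2;(1,1))
    (2;(1,1))
    (2;(2))
    (2;(2))
    (2;(2))
    (2;(2))
    (2;(2))
    (2;(3))


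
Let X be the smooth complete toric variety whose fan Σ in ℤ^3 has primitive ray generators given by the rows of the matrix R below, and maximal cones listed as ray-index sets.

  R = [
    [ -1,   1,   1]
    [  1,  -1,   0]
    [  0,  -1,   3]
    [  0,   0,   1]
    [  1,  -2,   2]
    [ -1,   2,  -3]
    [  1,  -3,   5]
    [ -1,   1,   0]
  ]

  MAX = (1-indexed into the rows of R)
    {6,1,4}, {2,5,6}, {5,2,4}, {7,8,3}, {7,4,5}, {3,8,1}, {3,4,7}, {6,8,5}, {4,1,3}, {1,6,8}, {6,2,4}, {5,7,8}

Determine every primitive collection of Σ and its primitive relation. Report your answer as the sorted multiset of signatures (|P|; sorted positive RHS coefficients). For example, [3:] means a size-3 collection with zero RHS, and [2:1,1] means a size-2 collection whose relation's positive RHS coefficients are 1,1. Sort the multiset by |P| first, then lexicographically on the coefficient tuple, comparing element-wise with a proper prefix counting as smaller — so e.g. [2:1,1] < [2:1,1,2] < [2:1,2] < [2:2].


11 minimal non-faces of Δ(Σ) (on 8 rays):

  {2,8}:  v_{2} + v_{8} = 0 ; sig = [2:]
  {1,2}:  v_{1} + v_{2} = v_{4} ; sig = [2:1]
  {1,5}:  v_{1} + v_{5} = v_{3} ; sig = [2:1]
  {3,5}:  v_{3} + v_{5} = v_{7} ; sig = [2:1]
  {3,6}:  v_{3} + v_{6} = v_{8} ; sig = [2:1]
  {4,8}:  v_{4} + v_{8} = v_{1} ; sig = [2:1]
  {2,3}:  v_{2} + v_{3} = v_{4} + v_{5} ; sig = [2:1,1]
  {6,7}:  v_{6} + v_{7} = v_{5} + v_{8} ; sig = [2:1,1]
  {2,7}:  v_{2} + v_{7} = v_{4} + 2·v_{5} ; sig = [2:1,2]
  {1,7}:  v_{1} + v_{7} = 2·v_{3} ; sig = [2:2]
  {4,5,6}:  v_{4} + v_{5} + v_{6} = 0 ; sig = [3:]

Sorted signature multiset PRS(X):
{ [2:],  [2:1] ×5,  [2:1,1] ×2,  [2:1,2],  [2:2],  [3:] }


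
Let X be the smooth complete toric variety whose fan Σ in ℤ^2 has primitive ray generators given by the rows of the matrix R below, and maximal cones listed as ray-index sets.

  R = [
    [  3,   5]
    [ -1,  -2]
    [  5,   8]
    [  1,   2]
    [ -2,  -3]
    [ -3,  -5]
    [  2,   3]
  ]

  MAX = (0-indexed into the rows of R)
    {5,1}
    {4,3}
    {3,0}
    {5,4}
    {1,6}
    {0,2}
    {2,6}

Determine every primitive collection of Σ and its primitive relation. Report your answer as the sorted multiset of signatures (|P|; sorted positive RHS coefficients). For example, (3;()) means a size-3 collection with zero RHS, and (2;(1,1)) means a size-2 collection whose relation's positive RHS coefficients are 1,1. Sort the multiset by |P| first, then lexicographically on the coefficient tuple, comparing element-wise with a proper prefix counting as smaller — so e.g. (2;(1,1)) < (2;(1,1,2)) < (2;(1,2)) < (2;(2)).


Minimal non-faces — 14 found among 7 rays, 7 max cones:

  P={0,5}:  v_{0} + v_{5} = 0  so sig = (2;())
  P={1,3}:  v_{1} + v_{3} = 0  so sig = (2;())
  P={4,6}:  v_{4} + v_{6} = 0  so sig = (2;())
  P={0,1}:  v_{0} + v_{1} = v_{6}  so sig = (2;(1))
  P={0,4}:  v_{0} + v_{4} = v_{3}  so sig = (2;(1))
  P={0,6}:  v_{0} + v_{6} = v_{2}  so sig = (2;(1))
  P={1,4}:  v_{1} + v_{4} = v_{5}  so sig = (2;(1))
  P={2,4}:  v_{2} + v_{4} = v_{0}  so sig = (2;(1))
  P={2,5}:  v_{2} + v_{5} = v_{6}  so sig = (2;(1))
  P={3,5}:  v_{3} + v_{5} = v_{4}  so sig = (2;(1))
  P={3,6}:  v_{3} + v_{6} = v_{0}  so sig = (2;(1))
  P={5,6}:  v_{5} + v_{6} = v_{1}  so sig = (2;(1))
  P={1,2}:  v_{1} + v_{2} = 2·v_{6}  so sig = (2;(2))
  P={2,3}:  v_{2} + v_{3} = 2·v_{0}  so sig = (2;(2))

Hence PRS(X_Σ) =
    (2;())
    (2;())
    (2;())
    (2;(1))
    (2;(1))
    (2;(1))
    (2;(1))
    (2;(1))
    (2;(1))
    (2;(1))
    (2;(1))
    (2;(1))
    (2;(2))
    (2;(2))


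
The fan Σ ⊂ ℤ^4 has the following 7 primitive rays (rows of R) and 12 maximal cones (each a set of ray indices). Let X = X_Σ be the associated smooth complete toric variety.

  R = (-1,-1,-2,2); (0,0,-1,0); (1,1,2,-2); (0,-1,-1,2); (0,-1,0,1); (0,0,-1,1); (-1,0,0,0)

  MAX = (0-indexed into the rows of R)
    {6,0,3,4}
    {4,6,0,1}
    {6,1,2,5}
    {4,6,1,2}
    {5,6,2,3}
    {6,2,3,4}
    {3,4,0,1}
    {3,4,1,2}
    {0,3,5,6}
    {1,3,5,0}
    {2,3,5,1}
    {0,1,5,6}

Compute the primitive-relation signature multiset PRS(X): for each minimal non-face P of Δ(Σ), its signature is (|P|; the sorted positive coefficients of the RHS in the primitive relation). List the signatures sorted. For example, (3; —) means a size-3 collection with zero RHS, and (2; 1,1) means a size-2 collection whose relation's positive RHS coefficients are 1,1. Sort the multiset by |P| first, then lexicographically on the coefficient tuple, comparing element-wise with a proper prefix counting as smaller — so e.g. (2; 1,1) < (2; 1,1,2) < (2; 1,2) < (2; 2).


3 minimal non-faces of Δ(Σ) (on 7 rays):

  P = {0,2}:  v_{0} + v_{2} = 0 — sig = (2; —)
  P = {4,5}:  v_{4} + v_{5} = v_{3} — sig = (2; 1)
  P = {1,3,6}:  v_{1} + v_{3} + v_{6} = v_{0} — sig = (3; 1)

Hence PRS(X_Σ) =
    |P|=2: 2 collections, coeffs (), (1)
    |P|=3: 1 collection, coeffs (1)


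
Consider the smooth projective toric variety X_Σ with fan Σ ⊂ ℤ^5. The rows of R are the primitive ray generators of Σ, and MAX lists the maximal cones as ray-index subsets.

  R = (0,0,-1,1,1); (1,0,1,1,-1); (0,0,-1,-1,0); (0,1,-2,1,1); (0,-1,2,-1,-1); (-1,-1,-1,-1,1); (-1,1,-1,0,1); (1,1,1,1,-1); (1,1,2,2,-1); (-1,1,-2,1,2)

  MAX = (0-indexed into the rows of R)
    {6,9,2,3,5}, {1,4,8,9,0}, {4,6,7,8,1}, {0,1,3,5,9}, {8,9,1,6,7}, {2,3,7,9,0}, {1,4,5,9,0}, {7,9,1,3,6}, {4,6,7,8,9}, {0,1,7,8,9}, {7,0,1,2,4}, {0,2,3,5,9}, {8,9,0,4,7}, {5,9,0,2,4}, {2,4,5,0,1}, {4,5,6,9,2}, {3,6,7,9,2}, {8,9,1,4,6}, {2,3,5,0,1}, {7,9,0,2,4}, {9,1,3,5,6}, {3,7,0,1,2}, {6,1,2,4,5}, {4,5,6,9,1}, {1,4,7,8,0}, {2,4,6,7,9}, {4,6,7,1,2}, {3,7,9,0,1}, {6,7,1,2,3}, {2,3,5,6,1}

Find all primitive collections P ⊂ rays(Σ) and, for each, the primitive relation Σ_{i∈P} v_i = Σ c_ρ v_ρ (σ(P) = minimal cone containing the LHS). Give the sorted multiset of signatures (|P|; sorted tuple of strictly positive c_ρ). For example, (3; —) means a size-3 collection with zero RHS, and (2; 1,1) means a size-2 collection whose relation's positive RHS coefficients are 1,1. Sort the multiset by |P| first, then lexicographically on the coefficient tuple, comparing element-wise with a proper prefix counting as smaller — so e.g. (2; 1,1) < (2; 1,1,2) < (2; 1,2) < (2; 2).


Σ has 8 primitive collections:

  P={3,4}:  v_{3} + v_{4} = 0  so sig = (2; —)
  P={5,7}:  v_{5} + v_{7} = 0  so sig = (2; —)
  P={0,6}:  v_{0} + v_{6} = v_{9}  so sig = (2; 1)
  P={2,8}:  v_{2} + v_{8} = v_{7}  so sig = (2; 1)
  P={3,8}:  v_{3} + v_{8} = v_{1} + v_{7} + v_{9}  so sig = (2; 1,1,1)
  P={5,8}:  v_{5} + v_{8} = v_{1} + v_{4} + v_{9}  so sig = (2; 1,1,1)
  P={1,2,9}:  v_{1} + v_{2} + v_{9} = v_{3}  so sig = (3; 1)
  P={1,4,7,9}:  v_{1} + v_{4} + v_{7} + v_{9} = v_{8}  so sig = (4; 1)

Sorted signature multiset PRS(X):
    |P|=2: 6 collections, coeffs (), (), (1), (1), (1,1,1), (1,1,1)
    |P|=3: 1 collection, coeffs (1)
    |P|=4: 1 collection, coeffs (1)


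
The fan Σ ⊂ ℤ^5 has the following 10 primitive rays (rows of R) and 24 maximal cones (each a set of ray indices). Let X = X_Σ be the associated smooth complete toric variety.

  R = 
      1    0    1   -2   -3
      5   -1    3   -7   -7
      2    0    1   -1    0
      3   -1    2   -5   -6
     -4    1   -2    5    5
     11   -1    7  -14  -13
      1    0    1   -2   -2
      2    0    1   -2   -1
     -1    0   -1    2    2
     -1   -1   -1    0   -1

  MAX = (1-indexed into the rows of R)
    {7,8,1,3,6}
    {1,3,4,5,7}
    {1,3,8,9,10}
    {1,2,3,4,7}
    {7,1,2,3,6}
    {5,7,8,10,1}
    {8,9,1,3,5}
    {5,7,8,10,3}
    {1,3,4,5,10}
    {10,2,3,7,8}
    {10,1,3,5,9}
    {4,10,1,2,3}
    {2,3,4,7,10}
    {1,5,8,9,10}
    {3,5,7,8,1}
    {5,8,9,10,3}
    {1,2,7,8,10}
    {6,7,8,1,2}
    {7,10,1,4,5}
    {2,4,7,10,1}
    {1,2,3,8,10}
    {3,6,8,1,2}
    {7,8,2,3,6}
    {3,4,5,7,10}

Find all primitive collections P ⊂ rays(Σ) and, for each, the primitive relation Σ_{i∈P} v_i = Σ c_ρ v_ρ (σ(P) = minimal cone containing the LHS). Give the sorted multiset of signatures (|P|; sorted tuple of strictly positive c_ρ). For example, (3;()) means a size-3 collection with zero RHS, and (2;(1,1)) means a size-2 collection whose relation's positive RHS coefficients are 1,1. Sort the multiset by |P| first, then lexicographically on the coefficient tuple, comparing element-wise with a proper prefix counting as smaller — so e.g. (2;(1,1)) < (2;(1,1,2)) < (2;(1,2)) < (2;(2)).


The 12 primitive collections of Σ (r=10, n=5):

  {7,9}:  v_{7} + v_{9} = 0  ⟹  sig = (2;())
  {2,5}:  v_{2} + v_{5} = v_{7}  ⟹  sig = (2;(1))
  {4,8}:  v_{4} + v_{8} = v_{2}  ⟹  sig = (2;(1))
  {4,9}:  v_{4} + v_{9} = v_{1} + v_{3} + v_{10}  ⟹  sig = (2;(1,1,1))
  {2,9}:  v_{2} + v_{9} = v_{1} + v_{3} + v_{8} + v_{10}  ⟹  sig = (2;(1,1,1,1))
  {6,9}:  v_{6} + v_{9} = v_{1} + v_{2} + v_{3} + v_{8}  ⟹  sig = (2;(1,1,1,1))
  {4,6}:  v_{4} + v_{6} = v_{1} + 2·v_{2} + v_{3} + v_{7}  ⟹  sig = (2;(1,1,1,2))
  {5,6}:  v_{5} + v_{6} = v_{1} + v_{3} + 2·v_{7} + v_{8}  ⟹  sig = (2;(1,1,1,2))
  {6,10}:  v_{6} + v_{10} = 2·v_{2}  ⟹  sig = (2;(2))
  {1,3,7,10}:  v_{1} + v_{3} + v_{7} + v_{10} = v_{4}  ⟹  sig = (4;(1))
  {1,3,5,8,10}:  v_{1} + v_{3} + v_{5} + v_{8} + v_{10} = 0  ⟹  sig = (5;())
  {1,2,3,7,8}:  v_{1} + v_{2} + v_{3} + v_{7} + v_{8} = v_{6}  ⟹  sig = (5;(1))

so the primitive-relation signature multiset is
{ (2;()),  (2;(1)) ×2,  (2;(1,1,1)),  (2;(1,1,1,1)) ×2,  (2;(1,1,1,2)) ×2,  (2;(2)),  (4;(1)),  (5;()),  (5;(1)) }


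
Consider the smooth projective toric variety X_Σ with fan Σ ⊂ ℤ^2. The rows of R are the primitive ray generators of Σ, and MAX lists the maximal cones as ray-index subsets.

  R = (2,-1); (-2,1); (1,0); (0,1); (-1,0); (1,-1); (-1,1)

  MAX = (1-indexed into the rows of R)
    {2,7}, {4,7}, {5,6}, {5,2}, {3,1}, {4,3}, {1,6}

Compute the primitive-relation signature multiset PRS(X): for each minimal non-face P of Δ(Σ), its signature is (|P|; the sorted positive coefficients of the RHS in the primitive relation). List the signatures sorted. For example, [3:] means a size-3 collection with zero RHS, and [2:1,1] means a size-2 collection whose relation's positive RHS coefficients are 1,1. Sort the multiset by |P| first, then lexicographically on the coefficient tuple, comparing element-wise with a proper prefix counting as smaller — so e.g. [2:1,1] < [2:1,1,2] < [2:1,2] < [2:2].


Minimal non-faces — 14 found among 7 rays, 7 max cones:

  {1,2}:  v_{1} + v_{2} = 0  →  sig = [2:]
  {3,5}:  v_{3} + v_{5} = 0  →  sig = [2:]
  {6,7}:  v_{6} + v_{7} = 0  →  sig = [2:]
  {1,5}:  v_{1} + v_{5} = v_{6}  →  sig = [2:1]
  {1,7}:  v_{1} + v_{7} = v_{3}  →  sig = [2:1]
  {2,3}:  v_{2} + v_{3} = v_{7}  →  sig = [2:1]
  {2,6}:  v_{2} + v_{6} = v_{5}  →  sig = [2:1]
  {3,6}:  v_{3} + v_{6} = v_{1}  →  sig = [2:1]
  {3,7}:  v_{3} + v_{7} = v_{4}  →  sig = [2:1]
  {4,5}:  v_{4} + v_{5} = v_{7}  →  sig = [2:1]
  {4,6}:  v_{4} + v_{6} = v_{3}  →  sig = [2:1]
  {5,7}:  v_{5} + v_{7} = v_{2}  →  sig = [2:1]
  {1,4}:  v_{1} + v_{4} = 2·v_{3}  →  sig = [2:2]
  {2,4}:  v_{2} + v_{4} = 2·v_{7}  →  sig = [2:2]

so the primitive-relation signature multiset is
    |P|=2: 14 collections, coeffs (), (), (), (1), (1), (1), (1), (1), (1), (1), (1), (1), (2), (2)


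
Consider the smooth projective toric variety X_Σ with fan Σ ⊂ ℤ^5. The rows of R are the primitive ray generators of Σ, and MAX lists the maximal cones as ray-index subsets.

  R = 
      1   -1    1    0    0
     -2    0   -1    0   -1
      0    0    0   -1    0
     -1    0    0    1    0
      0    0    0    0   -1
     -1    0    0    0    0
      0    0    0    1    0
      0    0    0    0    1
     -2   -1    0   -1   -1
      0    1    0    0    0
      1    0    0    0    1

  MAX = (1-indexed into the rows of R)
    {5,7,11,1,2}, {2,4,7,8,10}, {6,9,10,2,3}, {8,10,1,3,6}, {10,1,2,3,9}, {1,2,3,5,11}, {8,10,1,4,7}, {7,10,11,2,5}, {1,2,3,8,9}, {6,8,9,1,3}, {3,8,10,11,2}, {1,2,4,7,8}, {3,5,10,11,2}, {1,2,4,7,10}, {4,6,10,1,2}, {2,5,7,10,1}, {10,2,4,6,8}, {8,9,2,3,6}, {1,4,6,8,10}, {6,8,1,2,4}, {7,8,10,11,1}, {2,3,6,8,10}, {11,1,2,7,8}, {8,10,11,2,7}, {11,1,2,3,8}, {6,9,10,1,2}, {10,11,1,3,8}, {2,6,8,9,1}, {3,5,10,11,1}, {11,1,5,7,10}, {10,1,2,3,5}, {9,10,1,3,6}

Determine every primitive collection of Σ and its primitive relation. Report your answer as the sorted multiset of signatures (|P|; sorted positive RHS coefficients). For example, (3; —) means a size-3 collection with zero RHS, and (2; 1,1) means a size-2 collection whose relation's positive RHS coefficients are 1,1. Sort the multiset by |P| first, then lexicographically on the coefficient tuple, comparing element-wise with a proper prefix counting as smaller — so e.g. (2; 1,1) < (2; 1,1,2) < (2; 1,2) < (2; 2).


16 minimal non-faces of Δ(Σ) (on 11 rays):

  • {3,7}:  v_{3} + v_{7} = 0  so sig = (2; —)
  • {5,8}:  v_{5} + v_{8} = 0  so sig = (2; —)
  • {3,4}:  v_{3} + v_{4} = v_{6}  so sig = (2; 1)
  • {6,7}:  v_{6} + v_{7} = v_{4}  so sig = (2; 1)
  • {6,11}:  v_{6} + v_{11} = v_{8}  so sig = (2; 1)
  • {4,11}:  v_{4} + v_{11} = v_{7} + v_{8}  so sig = (2; 1,1)
  • {5,6}:  v_{5} + v_{6} = v_{1} + v_{2} + v_{10}  so sig = (2; 1,1,1)
  • {7,9}:  v_{7} + v_{9} = v_{1} + v_{2} + v_{6}  so sig = (2; 1,1,1)
  • {4,5}:  v_{4} + v_{5} = v_{1} + v_{2} + v_{7} + v_{10}  so sig = (2; 1,1,1,1)
  • {9,11}:  v_{9} + v_{11} = v_{1} + v_{2} + v_{3} + v_{8}  so sig = (2; 1,1,1,1)
  • {4,9}:  v_{4} + v_{9} = v_{1} + v_{2} + 2·v_{6}  so sig = (2; 1,1,2)
  • {5,9}:  v_{5} + v_{9} = 2·v_{1} + 2·v_{2} + v_{3} + v_{10}  so sig = (2; 1,1,2,2)
  • {8,9,10}:  v_{8} + v_{9} + v_{10} = v_{3} + 2·v_{6}  so sig = (3; 1,2)
  • {1,2,10,11}:  v_{1} + v_{2} + v_{10} + v_{11} = 0  so sig = (4; —)
  • {1,2,3,6}:  v_{1} + v_{2} + v_{3} + v_{6} = v_{9}  so sig = (4; 1)
  • {1,2,8,10}:  v_{1} + v_{2} + v_{8} + v_{10} = v_{6}  so sig = (4; 1)

Signatures (|P|; sorted positive RHS coefficients), sorted:
    |P|=2: 12 collections, coeffs (), (), (1), (1), (1), (1,1), (1,1,1), (1,1,1), (1,1,1,1), (1,1,1,1), (1,1,2), (1,1,2,2)
    |P|=3: 1 collection, coeffs (1,2)
    |P|=4: 3 collections, coeffs (), (1), (1)


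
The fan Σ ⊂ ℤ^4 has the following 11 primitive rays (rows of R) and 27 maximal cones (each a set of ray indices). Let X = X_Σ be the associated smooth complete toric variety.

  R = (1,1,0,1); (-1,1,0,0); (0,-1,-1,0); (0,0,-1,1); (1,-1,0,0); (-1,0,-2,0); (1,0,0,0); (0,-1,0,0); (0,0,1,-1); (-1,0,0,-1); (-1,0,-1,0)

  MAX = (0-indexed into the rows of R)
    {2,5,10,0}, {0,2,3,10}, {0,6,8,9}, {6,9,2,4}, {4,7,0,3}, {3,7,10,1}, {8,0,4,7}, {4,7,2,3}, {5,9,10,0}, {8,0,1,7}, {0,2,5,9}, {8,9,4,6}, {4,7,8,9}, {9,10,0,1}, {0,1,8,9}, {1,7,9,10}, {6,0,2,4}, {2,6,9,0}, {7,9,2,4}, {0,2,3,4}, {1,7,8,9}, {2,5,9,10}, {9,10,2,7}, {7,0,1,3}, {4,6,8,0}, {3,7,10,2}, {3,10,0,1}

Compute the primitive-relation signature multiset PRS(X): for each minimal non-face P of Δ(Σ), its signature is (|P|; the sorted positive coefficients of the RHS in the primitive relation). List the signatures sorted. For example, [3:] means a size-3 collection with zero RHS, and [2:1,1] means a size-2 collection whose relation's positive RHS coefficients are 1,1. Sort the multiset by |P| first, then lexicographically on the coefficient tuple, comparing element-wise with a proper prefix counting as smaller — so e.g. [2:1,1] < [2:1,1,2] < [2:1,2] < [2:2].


Σ has 22 primitive collections:

  {1,4}:  v_{1} + v_{4} = 0  ⇒ sig = [2:]
  {3,8}:  v_{3} + v_{8} = 0  ⇒ sig = [2:]
  {1,2}:  v_{1} + v_{2} = v_{10}  ⇒ sig = [2:1]
  {3,9}:  v_{3} + v_{9} = v_{10}  ⇒ sig = [2:1]
  {4,10}:  v_{4} + v_{10} = v_{2}  ⇒ sig = [2:1]
  {6,7}:  v_{6} + v_{7} = v_{4}  ⇒ sig = [2:1]
  {8,10}:  v_{8} + v_{10} = v_{9}  ⇒ sig = [2:1]
  {1,6}:  v_{1} + v_{6} = v_{0} + v_{9}  ⇒ sig = [2:1,1]
  {2,8}:  v_{2} + v_{8} = v_{4} + v_{9}  ⇒ sig = [2:1,1]
  {3,6}:  v_{3} + v_{6} = v_{0} + v_{2}  ⇒ sig = [2:1,1]
  {5,7}:  v_{5} + v_{7} = v_{2} + v_{10}  ⇒ sig = [2:1,1]
  {6,10}:  v_{6} + v_{10} = v_{0} + v_{2} + v_{9}  ⇒ sig = [2:1,1,1]
  {1,5}:  v_{1} + v_{5} = v_{0} + v_{9} + 2·v_{10}  ⇒ sig = [2:1,1,2]
  {3,5}:  v_{3} + v_{5} = v_{0} + v_{2} + 2·v_{10}  ⇒ sig = [2:1,1,2]
  {4,5}:  v_{4} + v_{5} = v_{0} + 2·v_{2} + v_{9}  ⇒ sig = [2:1,1,2]
  {5,8}:  v_{5} + v_{8} = v_{0} + v_{2} + 2·v_{9}  ⇒ sig = [2:1,1,2]
  {5,6}:  v_{5} + v_{6} = 2·v_{0} + 2·v_{2} + 2·v_{9}  ⇒ sig = [2:2,2,2]
  {0,7,9}:  v_{0} + v_{7} + v_{9} = 0  ⇒ sig = [3:]
  {0,4,9}:  v_{0} + v_{4} + v_{9} = v_{6}  ⇒ sig = [3:1]
  {0,7,10}:  v_{0} + v_{7} + v_{10} = v_{3}  ⇒ sig = [3:1]
  {0,2,7}:  v_{0} + v_{2} + v_{7} = v_{3} + v_{4}  ⇒ sig = [3:1,1]
  {0,2,9,10}:  v_{0} + v_{2} + v_{9} + v_{10} = v_{5}  ⇒ sig = [4:1]

Sorted signature multiset PRS(X):
[[2:], [2:], [2:1], [2:1], [2:1], [2:1], [2:1], [2:1,1], [2:1,1], [2:1,1], [2:1,1], [2:1,1,1], [2:1,1,2], [2:1,1,2], [2:1,1,2], [2:1,1,2], [2:2,2,2], [3:], [3:1], [3:1], [3:1,1], [4:1]]


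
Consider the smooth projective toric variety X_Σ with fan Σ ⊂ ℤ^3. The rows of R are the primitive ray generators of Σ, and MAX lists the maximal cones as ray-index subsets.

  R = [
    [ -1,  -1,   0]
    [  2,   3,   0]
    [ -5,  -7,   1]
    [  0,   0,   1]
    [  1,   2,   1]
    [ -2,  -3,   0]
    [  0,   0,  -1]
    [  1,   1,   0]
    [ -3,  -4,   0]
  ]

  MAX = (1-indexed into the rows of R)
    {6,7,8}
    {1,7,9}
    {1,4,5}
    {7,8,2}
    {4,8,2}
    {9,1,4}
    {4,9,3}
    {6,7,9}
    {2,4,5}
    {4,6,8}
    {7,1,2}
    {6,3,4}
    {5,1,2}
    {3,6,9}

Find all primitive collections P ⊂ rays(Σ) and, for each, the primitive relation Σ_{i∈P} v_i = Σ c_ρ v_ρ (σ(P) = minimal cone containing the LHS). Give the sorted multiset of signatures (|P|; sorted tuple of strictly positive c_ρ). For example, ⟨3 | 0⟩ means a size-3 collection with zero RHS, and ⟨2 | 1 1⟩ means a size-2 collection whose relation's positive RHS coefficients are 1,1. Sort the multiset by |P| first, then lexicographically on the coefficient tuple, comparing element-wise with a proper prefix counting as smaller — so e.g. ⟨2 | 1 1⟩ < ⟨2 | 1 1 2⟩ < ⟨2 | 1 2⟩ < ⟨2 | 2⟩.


17 minimal non-faces of Δ(Σ) (on 9 rays):

  P = {1,8}:  v_{1} + v_{8} = 0  so sig = ⟨2 | 0⟩
  P = {2,6}:  v_{2} + v_{6} = 0  so sig = ⟨2 | 0⟩
  P = {4,7}:  v_{4} + v_{7} = 0  so sig = ⟨2 | 0⟩
  P = {1,6}:  v_{1} + v_{6} = v_{9}  so sig = ⟨2 | 1⟩
  P = {2,9}:  v_{2} + v_{9} = v_{1}  so sig = ⟨2 | 1⟩
  P = {8,9}:  v_{8} + v_{9} = v_{6}  so sig = ⟨2 | 1⟩
  P = {2,3}:  v_{2} + v_{3} = v_{4} + v_{9}  so sig = ⟨2 | 1 1⟩
  P = {3,7}:  v_{3} + v_{7} = v_{6} + v_{9}  so sig = ⟨2 | 1 1⟩
  P = {5,6}:  v_{5} + v_{6} = v_{1} + v_{4}  so sig = ⟨2 | 1 1⟩
  P = {5,7}:  v_{5} + v_{7} = v_{1} + v_{2}  so sig = ⟨2 | 1 1⟩
  P = {5,8}:  v_{5} + v_{8} = v_{2} + v_{4}  so sig = ⟨2 | 1 1⟩
  P = {3,5}:  v_{3} + v_{5} = v_{1} + 2·v_{4} + v_{9}  so sig = ⟨2 | 1 1 2⟩
  P = {1,3}:  v_{1} + v_{3} = v_{4} + 2·v_{9}  so sig = ⟨2 | 1 2⟩
  P = {3,8}:  v_{3} + v_{8} = v_{4} + 2·v_{6}  so sig = ⟨2 | 1 2⟩
  P = {5,9}:  v_{5} + v_{9} = 2·v_{1} + v_{4}  so sig = ⟨2 | 1 2⟩
  P = {1,2,4}:  v_{1} + v_{2} + v_{4} = v_{5}  so sig = ⟨3 | 1⟩
  P = {4,6,9}:  v_{4} + v_{6} + v_{9} = v_{3}  so sig = ⟨3 | 1⟩

Hence PRS(X_Σ) =
{ ⟨2 | 0⟩ ×3,  ⟨2 | 1⟩ ×3,  ⟨2 | 1 1⟩ ×5,  ⟨2 | 1 1 2⟩,  ⟨2 | 1 2⟩ ×3,  ⟨3 | 1⟩ ×2 }


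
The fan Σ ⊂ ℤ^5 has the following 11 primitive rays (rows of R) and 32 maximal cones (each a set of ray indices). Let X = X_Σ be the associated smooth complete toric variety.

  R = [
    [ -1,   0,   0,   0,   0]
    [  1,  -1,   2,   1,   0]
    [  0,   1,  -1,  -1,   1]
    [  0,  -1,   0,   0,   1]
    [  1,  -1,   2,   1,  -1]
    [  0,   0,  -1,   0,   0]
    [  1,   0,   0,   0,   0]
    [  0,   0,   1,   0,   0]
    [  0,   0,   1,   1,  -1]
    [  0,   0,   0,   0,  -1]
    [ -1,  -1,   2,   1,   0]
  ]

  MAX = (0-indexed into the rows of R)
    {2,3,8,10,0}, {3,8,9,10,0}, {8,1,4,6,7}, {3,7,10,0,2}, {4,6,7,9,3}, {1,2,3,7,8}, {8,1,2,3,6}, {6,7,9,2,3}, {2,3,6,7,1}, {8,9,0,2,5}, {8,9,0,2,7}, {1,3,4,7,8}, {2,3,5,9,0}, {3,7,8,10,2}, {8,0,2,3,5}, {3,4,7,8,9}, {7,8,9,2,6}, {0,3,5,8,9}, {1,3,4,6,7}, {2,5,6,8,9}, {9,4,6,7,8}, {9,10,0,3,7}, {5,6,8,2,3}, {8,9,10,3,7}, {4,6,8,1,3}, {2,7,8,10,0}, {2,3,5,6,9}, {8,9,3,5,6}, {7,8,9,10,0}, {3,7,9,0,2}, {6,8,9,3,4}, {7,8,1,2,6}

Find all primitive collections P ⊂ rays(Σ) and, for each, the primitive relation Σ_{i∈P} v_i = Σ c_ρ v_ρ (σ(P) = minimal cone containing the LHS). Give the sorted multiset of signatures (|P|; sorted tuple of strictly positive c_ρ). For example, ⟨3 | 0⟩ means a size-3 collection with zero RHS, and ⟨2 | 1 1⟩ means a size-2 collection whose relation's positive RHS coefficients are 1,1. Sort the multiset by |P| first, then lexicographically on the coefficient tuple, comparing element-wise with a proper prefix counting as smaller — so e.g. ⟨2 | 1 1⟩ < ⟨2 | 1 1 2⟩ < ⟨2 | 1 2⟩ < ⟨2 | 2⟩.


16 collections generate NE(X_Σ); each relation:

  P={0,6}:  v_{0} + v_{6} = 0  so sig = ⟨2 | 0⟩
  P={5,7}:  v_{5} + v_{7} = 0  so sig = ⟨2 | 0⟩
  P={1,9}:  v_{1} + v_{9} = v_{4}  so sig = ⟨2 | 1⟩
  P={2,4}:  v_{2} + v_{4} = v_{6} + v_{7}  so sig = ⟨2 | 1 1⟩
  P={0,1}:  v_{0} + v_{1} = v_{3} + v_{7} + v_{8}  so sig = ⟨2 | 1 1 1⟩
  P={1,5}:  v_{1} + v_{5} = v_{3} + v_{6} + v_{8}  so sig = ⟨2 | 1 1 1⟩
  P={5,10}:  v_{5} + v_{10} = v_{0} + v_{3} + v_{8}  so sig = ⟨2 | 1 1 1⟩
  P={6,10}:  v_{6} + v_{10} = v_{3} + v_{7} + v_{8}  so sig = ⟨2 | 1 1 1⟩
  P={0,4}:  v_{0} + v_{4} = v_{3} + v_{7} + v_{8} + v_{9}  so sig = ⟨2 | 1 1 1 1⟩
  P={4,5}:  v_{4} + v_{5} = v_{3} + v_{6} + v_{8} + v_{9}  so sig = ⟨2 | 1 1 1 1⟩
  P={4,10}:  v_{4} + v_{10} = 2·v_{3} + 2·v_{7} + 2·v_{8} + v_{9}  so sig = ⟨2 | 1 2 2 2⟩
  P={1,10}:  v_{1} + v_{10} = 2·v_{3} + 2·v_{7} + 2·v_{8}  so sig = ⟨2 | 2 2 2⟩
  P={2,9,10}:  v_{2} + v_{9} + v_{10} = v_{0} + v_{7}  so sig = ⟨3 | 1 1⟩
  P={2,3,8,9}:  v_{2} + v_{3} + v_{8} + v_{9} = 0  so sig = ⟨4 | 0⟩
  P={0,3,7,8}:  v_{0} + v_{3} + v_{7} + v_{8} = v_{10}  so sig = ⟨4 | 1⟩
  P={3,6,7,8}:  v_{3} + v_{6} + v_{7} + v_{8} = v_{1}  so sig = ⟨4 | 1⟩

so the primitive-relation signature multiset is
{ ⟨2 | 0⟩ ×2,  ⟨2 | 1⟩,  ⟨2 | 1 1⟩,  ⟨2 | 1 1 1⟩ ×4,  ⟨2 | 1 1 1 1⟩ ×2,  ⟨2 | 1 2 2 2⟩,  ⟨2 | 2 2 2⟩,  ⟨3 | 1 1⟩,  ⟨4 | 0⟩,  ⟨4 | 1⟩ ×2 }


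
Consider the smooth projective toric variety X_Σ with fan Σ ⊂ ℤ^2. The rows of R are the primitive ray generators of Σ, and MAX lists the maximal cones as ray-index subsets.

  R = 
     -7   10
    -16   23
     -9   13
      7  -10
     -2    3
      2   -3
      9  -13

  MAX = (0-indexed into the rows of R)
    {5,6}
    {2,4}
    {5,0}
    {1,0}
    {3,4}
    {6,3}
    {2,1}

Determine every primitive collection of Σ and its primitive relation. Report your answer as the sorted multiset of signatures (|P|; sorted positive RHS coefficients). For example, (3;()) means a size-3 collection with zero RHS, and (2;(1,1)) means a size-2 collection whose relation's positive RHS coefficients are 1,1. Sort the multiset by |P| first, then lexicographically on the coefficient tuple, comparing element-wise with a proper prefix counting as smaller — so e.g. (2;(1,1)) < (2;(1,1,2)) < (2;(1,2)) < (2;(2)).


Minimal non-faces — 14 found among 7 rays, 7 max cones:

  • {0,3}:  v_{0} + v_{3} = 0  ⟹  sig = (2;())
  • {2,6}:  v_{2} + v_{6} = 0  ⟹  sig = (2;())
  • {4,5}:  v_{4} + v_{5} = 0  ⟹  sig = (2;())
  • {0,2}:  v_{0} + v_{2} = v_{1}  ⟹  sig = (2;(1))
  • {0,4}:  v_{0} + v_{4} = v_{2}  ⟹  sig = (2;(1))
  • {0,6}:  v_{0} + v_{6} = v_{5}  ⟹  sig = (2;(1))
  • {1,3}:  v_{1} + v_{3} = v_{2}  ⟹  sig = (2;(1))
  • {1,6}:  v_{1} + v_{6} = v_{0}  ⟹  sig = (2;(1))
  • {2,3}:  v_{2} + v_{3} = v_{4}  ⟹  sig = (2;(1))
  • {2,5}:  v_{2} + v_{5} = v_{0}  ⟹  sig = (2;(1))
  • {3,5}:  v_{3} + v_{5} = v_{6}  ⟹  sig = (2;(1))
  • {4,6}:  v_{4} + v_{6} = v_{3}  ⟹  sig = (2;(1))
  • {1,4}:  v_{1} + v_{4} = 2·v_{2}  ⟹  sig = (2;(2))
  • {1,5}:  v_{1} + v_{5} = 2·v_{0}  ⟹  sig = (2;(2))

Sorted signature multiset PRS(X):
{ (2;()) ×3,  (2;(1)) ×9,  (2;(2)) ×2 }


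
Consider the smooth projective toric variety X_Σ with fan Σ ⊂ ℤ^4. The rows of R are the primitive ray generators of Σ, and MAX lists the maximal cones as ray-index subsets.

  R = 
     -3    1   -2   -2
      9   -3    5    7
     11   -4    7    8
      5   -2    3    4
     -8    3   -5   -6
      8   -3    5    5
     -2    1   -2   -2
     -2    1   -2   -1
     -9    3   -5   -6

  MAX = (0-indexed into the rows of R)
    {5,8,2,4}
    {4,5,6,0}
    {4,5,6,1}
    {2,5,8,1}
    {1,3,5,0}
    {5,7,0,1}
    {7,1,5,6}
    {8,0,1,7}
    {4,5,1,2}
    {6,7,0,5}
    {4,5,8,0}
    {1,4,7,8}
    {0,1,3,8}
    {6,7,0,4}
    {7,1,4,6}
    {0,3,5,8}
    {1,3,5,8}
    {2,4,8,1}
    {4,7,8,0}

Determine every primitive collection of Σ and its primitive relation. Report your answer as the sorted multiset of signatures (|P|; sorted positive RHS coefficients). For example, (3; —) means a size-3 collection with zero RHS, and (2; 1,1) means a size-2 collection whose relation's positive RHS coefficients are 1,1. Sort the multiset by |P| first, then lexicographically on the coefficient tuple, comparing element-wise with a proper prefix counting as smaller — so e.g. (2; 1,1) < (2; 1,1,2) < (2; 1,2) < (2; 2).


Primitive collections (14):

  P={2,7}:  v_{2} + v_{7} = v_{1}  so sig = (2; 1)
  P={3,4}:  v_{3} + v_{4} = v_{0}  so sig = (2; 1)
  P={6,8}:  v_{6} + v_{8} = v_{0} + v_{4}  so sig = (2; 1,1)
  P={0,2}:  v_{0} + v_{2} = v_{1} + v_{5} + v_{8}  so sig = (2; 1,1,1)
  P={2,6}:  v_{2} + v_{6} = v_{1} + v_{4} + v_{5}  so sig = (2; 1,1,1)
  P={3,6}:  v_{3} + v_{6} = v_{0} + v_{5} + v_{7}  so sig = (2; 1,1,1)
  P={3,7}:  v_{3} + v_{7} = 2·v_{0} + v_{1}  so sig = (2; 1,2)
  P={2,3}:  v_{2} + v_{3} = 2·v_{1} + 2·v_{5} + 2·v_{8}  so sig = (2; 2,2,2)
  P={0,1,4}:  v_{0} + v_{1} + v_{4} = v_{7}  so sig = (3; 1)
  P={4,5,7}:  v_{4} + v_{5} + v_{7} = v_{6}  so sig = (3; 1)
  P={5,7,8}:  v_{5} + v_{7} + v_{8} = v_{0}  so sig = (3; 1)
  P={0,1,6}:  v_{0} + v_{1} + v_{6} = v_{5} + 2·v_{7}  so sig = (3; 1,2)
  P={1,4,5,8}:  v_{1} + v_{4} + v_{5} + v_{8} = 0  so sig = (4; —)
  P={0,1,5,8}:  v_{0} + v_{1} + v_{5} + v_{8} = v_{3}  so sig = (4; 1)

Sorted signature multiset PRS(X):
{ (2; 1) ×2,  (2; 1,1),  (2; 1,1,1) ×3,  (2; 1,2),  (2; 2,2,2),  (3; 1) ×3,  (3; 1,2),  (4; —),  (4; 1) }


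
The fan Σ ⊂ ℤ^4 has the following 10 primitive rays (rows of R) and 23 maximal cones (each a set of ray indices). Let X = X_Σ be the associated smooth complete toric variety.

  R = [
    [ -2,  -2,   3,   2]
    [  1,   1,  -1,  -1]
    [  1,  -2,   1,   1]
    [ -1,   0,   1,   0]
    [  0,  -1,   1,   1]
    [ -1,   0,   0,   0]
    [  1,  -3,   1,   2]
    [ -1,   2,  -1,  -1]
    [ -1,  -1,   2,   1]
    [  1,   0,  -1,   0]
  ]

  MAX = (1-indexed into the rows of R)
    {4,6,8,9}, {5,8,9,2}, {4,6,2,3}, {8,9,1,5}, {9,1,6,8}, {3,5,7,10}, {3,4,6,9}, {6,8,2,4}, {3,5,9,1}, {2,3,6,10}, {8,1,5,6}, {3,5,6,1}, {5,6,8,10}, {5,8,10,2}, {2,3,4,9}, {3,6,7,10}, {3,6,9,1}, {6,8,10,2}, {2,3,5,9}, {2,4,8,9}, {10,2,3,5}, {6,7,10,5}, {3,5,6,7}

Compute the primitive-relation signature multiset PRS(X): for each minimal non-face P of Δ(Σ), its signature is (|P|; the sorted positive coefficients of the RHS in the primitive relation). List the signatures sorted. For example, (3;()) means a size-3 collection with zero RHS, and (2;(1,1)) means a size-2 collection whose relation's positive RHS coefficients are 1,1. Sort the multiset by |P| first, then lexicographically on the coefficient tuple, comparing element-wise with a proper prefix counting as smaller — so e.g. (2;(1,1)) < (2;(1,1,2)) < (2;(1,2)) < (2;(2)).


16 collections generate NE(X_Σ); each relation:

  • {3,8}:  v_{3} + v_{8} = 0 — sig = (2;())
  • {4,10}:  v_{4} + v_{10} = 0 — sig = (2;())
  • {1,2}:  v_{1} + v_{2} = v_{9} — sig = (2;(1))
  • {4,5}:  v_{4} + v_{5} = v_{9} — sig = (2;(1))
  • {9,10}:  v_{9} + v_{10} = v_{5} — sig = (2;(1))
  • {2,7}:  v_{2} + v_{7} = v_{3} + v_{10} — sig = (2;(1,1))
  • {4,7}:  v_{4} + v_{7} = v_{3} + v_{5} + v_{6} — sig = (2;(1,1,1))
  • {7,8}:  v_{7} + v_{8} = v_{5} + v_{6} + v_{10} — sig = (2;(1,1,1))
  • {7,9}:  v_{7} + v_{9} = v_{3} + 2·v_{5} + v_{6} — sig = (2;(1,1,2))
  • {1,4}:  v_{1} + v_{4} = v_{6} + 2·v_{9} — sig = (2;(1,2))
  • {1,10}:  v_{1} + v_{10} = 2·v_{5} + v_{6} — sig = (2;(1,2))
  • {1,7}:  v_{1} + v_{7} = v_{3} + 3·v_{5} + 2·v_{6} — sig = (2;(1,2,3))
  • {2,5,6}:  v_{2} + v_{5} + v_{6} = 0 — sig = (3;())
  • {2,6,9}:  v_{2} + v_{6} + v_{9} = v_{4} — sig = (3;(1))
  • {5,6,9}:  v_{5} + v_{6} + v_{9} = v_{1} — sig = (3;(1))
  • {3,5,6,10}:  v_{3} + v_{5} + v_{6} + v_{10} = v_{7} — sig = (4;(1))

Sorted signature multiset PRS(X):
{ (2;()) ×2,  (2;(1)) ×3,  (2;(1,1)),  (2;(1,1,1)) ×2,  (2;(1,1,2)),  (2;(1,2)) ×2,  (2;(1,2,3)),  (3;()),  (3;(1)) ×2,  (4;(1)) }


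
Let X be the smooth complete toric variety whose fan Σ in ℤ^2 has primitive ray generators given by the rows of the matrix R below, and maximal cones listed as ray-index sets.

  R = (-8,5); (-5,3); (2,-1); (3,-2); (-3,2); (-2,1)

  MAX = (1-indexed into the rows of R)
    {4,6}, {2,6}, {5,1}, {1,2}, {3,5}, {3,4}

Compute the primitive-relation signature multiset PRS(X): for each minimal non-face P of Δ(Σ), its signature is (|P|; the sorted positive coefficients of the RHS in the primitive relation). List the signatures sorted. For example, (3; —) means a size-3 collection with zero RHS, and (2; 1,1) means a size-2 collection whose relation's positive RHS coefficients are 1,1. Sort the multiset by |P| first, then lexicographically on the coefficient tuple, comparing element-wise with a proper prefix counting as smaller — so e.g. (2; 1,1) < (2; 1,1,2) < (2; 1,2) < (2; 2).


Minimal non-faces — 9 found among 6 rays, 6 max cones:

  {3,6}:  v_{3} + v_{6} = 0  →  sig = (2; —)
  {4,5}:  v_{4} + v_{5} = 0  →  sig = (2; —)
  {1,4}:  v_{1} + v_{4} = v_{2}  →  sig = (2; 1)
  {2,3}:  v_{2} + v_{3} = v_{5}  →  sig = (2; 1)
  {2,4}:  v_{2} + v_{4} = v_{6}  →  sig = (2; 1)
  {2,5}:  v_{2} + v_{5} = v_{1}  →  sig = (2; 1)
  {5,6}:  v_{5} + v_{6} = v_{2}  →  sig = (2; 1)
  {1,3}:  v_{1} + v_{3} = 2·v_{5}  →  sig = (2; 2)
  {1,6}:  v_{1} + v_{6} = 2·v_{2}  →  sig = (2; 2)

so the primitive-relation signature multiset is
    |P|=2: 9 collections, coeffs (), (), (1), (1), (1), (1), (1), (2), (2)
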